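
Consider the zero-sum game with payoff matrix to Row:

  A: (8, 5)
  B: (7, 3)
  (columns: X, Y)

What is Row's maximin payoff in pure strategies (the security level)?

Row minima: A → 5, B → 3.
The best of these is 5.

5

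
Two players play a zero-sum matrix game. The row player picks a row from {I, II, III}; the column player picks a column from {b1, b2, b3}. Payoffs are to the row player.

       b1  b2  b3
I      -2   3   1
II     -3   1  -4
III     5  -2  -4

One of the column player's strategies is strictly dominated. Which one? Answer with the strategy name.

b3 holds the row player's payoff strictly below b2 in every row: 1 < 3, -4 < 1, -4 < -2.
So b2 is strictly dominated for the column player.

b2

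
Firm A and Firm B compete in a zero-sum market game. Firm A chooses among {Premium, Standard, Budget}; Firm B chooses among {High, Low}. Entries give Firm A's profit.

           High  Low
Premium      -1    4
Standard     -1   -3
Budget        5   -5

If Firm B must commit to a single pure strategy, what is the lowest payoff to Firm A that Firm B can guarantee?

4

Column maxima: High → 5, Low → 4.
The smallest of these is 4.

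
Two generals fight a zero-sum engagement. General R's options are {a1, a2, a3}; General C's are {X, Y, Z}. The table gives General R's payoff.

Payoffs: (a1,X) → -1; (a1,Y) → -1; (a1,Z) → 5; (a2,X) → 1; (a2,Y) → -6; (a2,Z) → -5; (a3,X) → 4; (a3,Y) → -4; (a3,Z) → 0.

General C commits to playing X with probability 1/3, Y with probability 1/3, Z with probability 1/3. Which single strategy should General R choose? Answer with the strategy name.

Expected payoff of a1: (1/3)·(-1) + (1/3)·(-1) + (1/3)·5 = 1.
Expected payoff of a2: (1/3)·1 + (1/3)·(-6) + (1/3)·(-5) = -10/3.
Expected payoff of a3: (1/3)·4 + (1/3)·(-4) + (1/3)·0 = 0.
The largest is 1, so General R's best response is a1.

a1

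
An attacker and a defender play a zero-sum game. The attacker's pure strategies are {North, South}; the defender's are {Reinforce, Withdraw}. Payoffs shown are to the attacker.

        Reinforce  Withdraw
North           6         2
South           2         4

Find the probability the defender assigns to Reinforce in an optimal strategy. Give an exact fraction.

1/3

Row minima: North → 2, South → 2; maximin = 2.
Column maxima: Reinforce → 6, Withdraw → 4; minimax = 4.
2 ≠ 4, so there is no saddle point; optimal play is mixed.
Let the attacker play North with probability p. Expected payoff against Reinforce: 6p + 2(1−p) = 4p + 2; against Withdraw: 2p + 4(1−p) = −2p + 4.
Setting these equal: 4p + 2 = −2p + 4 ⇒ 6p = 2 ⇒ p = 1/3, and the value is (4)·(1/3) + 2 = 10/3.
For the defender: with q = P(Reinforce), equating North's and South's payoffs gives 4q + 2 = −2q + 4 ⇒ q = 1/3.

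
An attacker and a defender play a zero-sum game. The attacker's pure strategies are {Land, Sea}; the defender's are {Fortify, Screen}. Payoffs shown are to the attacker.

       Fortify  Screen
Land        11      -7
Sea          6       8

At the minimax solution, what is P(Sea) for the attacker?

Row minima: Land → -7, Sea → 6; maximin = 6.
Column maxima: Fortify → 11, Screen → 8; minimax = 8.
6 ≠ 8, so there is no saddle point; optimal play is mixed.
Let the attacker play Land with probability p. Expected payoff against Fortify: 11p + 6(1−p) = 5p + 6; against Screen: (-7)p + 8(1−p) = −15p + 8.
Setting these equal: 5p + 6 = −15p + 8 ⇒ 20p = 2 ⇒ p = 1/10, and the value is (5)·(1/10) + 6 = 13/2.
For the defender: with q = P(Fortify), equating Land's and Sea's payoffs gives 18q − 7 = −2q + 8 ⇒ q = 3/4.

9/10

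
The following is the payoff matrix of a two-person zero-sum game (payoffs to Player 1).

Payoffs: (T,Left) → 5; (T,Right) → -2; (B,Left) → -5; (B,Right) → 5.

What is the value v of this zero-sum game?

15/17

Row minima: T → -2, B → -5; maximin = -2.
Column maxima: Left → 5, Right → 5; minimax = 5.
-2 ≠ 5, so there is no saddle point; optimal play is mixed.
Let Player 1 play T with probability p. Expected payoff against Left: 5p + (-5)(1−p) = 10p − 5; against Right: (-2)p + 5(1−p) = −7p + 5.
Setting these equal: 10p − 5 = −7p + 5 ⇒ 17p = 10 ⇒ p = 10/17, and the value is (10)·(10/17) − 5 = 15/17.
For Player 2: with q = P(Left), equating T's and B's payoffs gives 7q − 2 = −10q + 5 ⇒ q = 7/17.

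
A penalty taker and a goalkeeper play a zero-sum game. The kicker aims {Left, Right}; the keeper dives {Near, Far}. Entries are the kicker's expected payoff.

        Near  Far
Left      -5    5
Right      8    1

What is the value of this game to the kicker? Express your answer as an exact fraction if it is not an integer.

Row minima: Left → -5, Right → 1; maximin = 1.
Column maxima: Near → 8, Far → 5; minimax = 5.
1 ≠ 5, so there is no saddle point; optimal play is mixed.
Let the kicker play Left with probability p. Expected payoff against Near: (-5)p + 8(1−p) = −13p + 8; against Far: 5p + 1(1−p) = 4p + 1.
Setting these equal: −13p + 8 = 4p + 1 ⇒ −17p = -7 ⇒ p = 7/17, and the value is (-13)·(7/17) + 8 = 45/17.
For the keeper: with q = P(Near), equating Left's and Right's payoffs gives −10q + 5 = 7q + 1 ⇒ q = 4/17.

45/17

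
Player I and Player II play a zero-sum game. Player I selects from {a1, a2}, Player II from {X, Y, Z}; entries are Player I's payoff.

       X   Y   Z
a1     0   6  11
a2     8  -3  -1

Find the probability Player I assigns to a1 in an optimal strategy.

11/17

Row minima: a1 → 0, a2 → -3; maximin = 0.
Column maxima: X → 8, Y → 6, Z → 11; minimax = 6.
0 ≠ 6, so there is no saddle point; optimal play is mixed.
Z is strictly dominated by Y (it gives Player I strictly more in every row), so Player II never plays it.
On the remaining 2×2 (a1, a2 vs X, Y):
Let Player I play a1 with probability p. Expected payoff against X: 0p + 8(1−p) = −8p + 8; against Y: 6p + (-3)(1−p) = 9p − 3.
Setting these equal: −8p + 8 = 9p − 3 ⇒ −17p = -11 ⇒ p = 11/17, and the value is (-8)·(11/17) + 8 = 48/17.
For Player II: with q = P(X), equating a1's and a2's payoffs gives −6q + 6 = 11q − 3 ⇒ q = 9/17.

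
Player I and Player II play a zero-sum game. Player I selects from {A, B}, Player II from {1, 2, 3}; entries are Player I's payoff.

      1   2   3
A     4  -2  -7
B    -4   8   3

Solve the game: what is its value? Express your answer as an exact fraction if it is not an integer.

Row minima: A → -7, B → -4; maximin = -4.
Column maxima: 1 → 4, 2 → 8, 3 → 3; minimax = 3.
-4 ≠ 3, so there is no saddle point; optimal play is mixed.
2 is strictly dominated by 3 (it gives Player I strictly more in every row), so Player II never plays it.
On the remaining 2×2 (A, B vs 1, 3):
Let Player I play A with probability p. Expected payoff against 1: 4p + (-4)(1−p) = 8p − 4; against 3: (-7)p + 3(1−p) = −10p + 3.
Setting these equal: 8p − 4 = −10p + 3 ⇒ 18p = 7 ⇒ p = 7/18, and the value is (8)·(7/18) − 4 = -8/9.
For Player II: with q = P(1), equating A's and B's payoffs gives 11q − 7 = −7q + 3 ⇒ q = 5/9.

-8/9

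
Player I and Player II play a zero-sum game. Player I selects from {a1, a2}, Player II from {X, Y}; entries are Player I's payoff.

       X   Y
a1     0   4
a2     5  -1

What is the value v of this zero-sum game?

2

Row minima: a1 → 0, a2 → -1; maximin = 0.
Column maxima: X → 5, Y → 4; minimax = 4.
0 ≠ 4, so there is no saddle point; optimal play is mixed.
Let Player I play a1 with probability p. Expected payoff against X: 0p + 5(1−p) = −5p + 5; against Y: 4p + (-1)(1−p) = 5p − 1.
Setting these equal: −5p + 5 = 5p − 1 ⇒ −10p = -6 ⇒ p = 3/5, and the value is (-5)·(3/5) + 5 = 2.
For Player II: with q = P(X), equating a1's and a2's payoffs gives −4q + 4 = 6q − 1 ⇒ q = 1/2.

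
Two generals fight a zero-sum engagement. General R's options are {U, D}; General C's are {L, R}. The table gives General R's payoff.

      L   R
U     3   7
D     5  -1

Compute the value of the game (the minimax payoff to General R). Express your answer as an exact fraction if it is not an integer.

Row minima: U → 3, D → -1; maximin = 3.
Column maxima: L → 5, R → 7; minimax = 5.
3 ≠ 5, so there is no saddle point; optimal play is mixed.
Let General R play U with probability p. Expected payoff against L: 3p + 5(1−p) = −2p + 5; against R: 7p + (-1)(1−p) = 8p − 1.
Setting these equal: −2p + 5 = 8p − 1 ⇒ −10p = -6 ⇒ p = 3/5, and the value is (-2)·(3/5) + 5 = 19/5.
For General C: with q = P(L), equating U's and D's payoffs gives −4q + 7 = 6q − 1 ⇒ q = 4/5.

19/5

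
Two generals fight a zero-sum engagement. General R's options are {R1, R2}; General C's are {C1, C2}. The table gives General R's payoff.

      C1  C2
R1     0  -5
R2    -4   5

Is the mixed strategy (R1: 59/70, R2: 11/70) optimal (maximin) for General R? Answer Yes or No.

Against C1 this mix gives (59/70)·0 + (11/70)·(-4) = -22/35.
Against C2 this mix gives (59/70)·(-5) + (11/70)·5 = -24/7.
General C will play C2, holding General R to -24/7. Shifting weight toward the row that does better against C2 would raise this floor (the equalizing mix achieves -10/7 against both C2 and C1), so the proposed strategy is not optimal.

No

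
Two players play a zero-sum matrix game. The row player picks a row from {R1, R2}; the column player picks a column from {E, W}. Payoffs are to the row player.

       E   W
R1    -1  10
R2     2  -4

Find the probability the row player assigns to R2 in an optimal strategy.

Row minima: R1 → -1, R2 → -4; maximin = -1.
Column maxima: E → 2, W → 10; minimax = 2.
-1 ≠ 2, so there is no saddle point; optimal play is mixed.
Let the row player play R1 with probability p. Expected payoff against E: (-1)p + 2(1−p) = −3p + 2; against W: 10p + (-4)(1−p) = 14p − 4.
Setting these equal: −3p + 2 = 14p − 4 ⇒ −17p = -6 ⇒ p = 6/17, and the value is (-3)·(6/17) + 2 = 16/17.
For the column player: with q = P(E), equating R1's and R2's payoffs gives −11q + 10 = 6q − 4 ⇒ q = 14/17.

11/17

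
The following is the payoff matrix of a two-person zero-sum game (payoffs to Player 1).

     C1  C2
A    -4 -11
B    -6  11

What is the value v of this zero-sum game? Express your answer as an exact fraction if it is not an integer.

Row minima: A → -11, B → -6; maximin = -6.
Column maxima: C1 → -4, C2 → 11; minimax = -4.
-6 ≠ -4, so there is no saddle point; optimal play is mixed.
Let Player 1 play A with probability p. Expected payoff against C1: (-4)p + (-6)(1−p) = 2p − 6; against C2: (-11)p + 11(1−p) = −22p + 11.
Setting these equal: 2p − 6 = −22p + 11 ⇒ 24p = 17 ⇒ p = 17/24, and the value is (2)·(17/24) − 6 = -55/12.
For Player 2: with q = P(C1), equating A's and B's payoffs gives 7q − 11 = −17q + 11 ⇒ q = 11/12.

-55/12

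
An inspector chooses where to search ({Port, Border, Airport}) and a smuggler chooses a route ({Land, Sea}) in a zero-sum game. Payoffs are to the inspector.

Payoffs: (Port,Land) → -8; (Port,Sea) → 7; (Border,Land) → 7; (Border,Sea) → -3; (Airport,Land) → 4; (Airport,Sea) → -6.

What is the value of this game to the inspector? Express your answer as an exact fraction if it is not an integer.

1

Row minima: Port → -8, Border → -3, Airport → -6; maximin = -3.
Column maxima: Land → 7, Sea → 7; minimax = 7.
-3 ≠ 7, so there is no saddle point; optimal play is mixed.
Airport is strictly dominated by Border, so the inspector never plays it.
On the remaining 2×2 (Port, Border vs Land, Sea):
Let the inspector play Port with probability p. Expected payoff against Land: (-8)p + 7(1−p) = −15p + 7; against Sea: 7p + (-3)(1−p) = 10p − 3.
Setting these equal: −15p + 7 = 10p − 3 ⇒ −25p = -10 ⇒ p = 2/5, and the value is (-15)·(2/5) + 7 = 1.
For the smuggler: with q = P(Land), equating Port's and Border's payoffs gives −15q + 7 = 10q − 3 ⇒ q = 2/5.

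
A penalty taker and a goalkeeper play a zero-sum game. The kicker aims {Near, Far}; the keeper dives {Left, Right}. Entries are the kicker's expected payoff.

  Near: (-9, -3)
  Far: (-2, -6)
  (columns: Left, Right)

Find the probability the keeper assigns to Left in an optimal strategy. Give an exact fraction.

Row minima: Near → -9, Far → -6; maximin = -6.
Column maxima: Left → -2, Right → -3; minimax = -3.
-6 ≠ -3, so there is no saddle point; optimal play is mixed.
Let the kicker play Near with probability p. Expected payoff against Left: (-9)p + (-2)(1−p) = −7p − 2; against Right: (-3)p + (-6)(1−p) = 3p − 6.
Setting these equal: −7p − 2 = 3p − 6 ⇒ −10p = -4 ⇒ p = 2/5, and the value is (-7)·(2/5) − 2 = -24/5.
For the keeper: with q = P(Left), equating Near's and Far's payoffs gives −6q − 3 = 4q − 6 ⇒ q = 3/10.

3/10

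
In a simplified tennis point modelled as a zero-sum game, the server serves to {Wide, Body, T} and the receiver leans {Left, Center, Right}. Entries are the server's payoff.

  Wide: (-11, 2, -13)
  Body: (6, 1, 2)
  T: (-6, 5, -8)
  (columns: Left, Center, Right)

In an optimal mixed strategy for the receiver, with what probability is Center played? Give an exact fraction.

Row minima: Wide → -13, Body → 1, T → -8; maximin = 1.
Column maxima: Left → 6, Center → 5, Right → 2; minimax = 2.
1 ≠ 2, so there is no saddle point; optimal play is mixed.
Wide is strictly dominated by T, so the server never plays it.
Left is strictly dominated by Right (it gives the server strictly more in every row), so the receiver never plays it.
On the remaining 2×2 (Body, T vs Center, Right):
Let the server play Body with probability p. Expected payoff against Center: 1p + 5(1−p) = −4p + 5; against Right: 2p + (-8)(1−p) = 10p − 8.
Setting these equal: −4p + 5 = 10p − 8 ⇒ −14p = -13 ⇒ p = 13/14, and the value is (-4)·(13/14) + 5 = 9/7.
For the receiver: with q = P(Center), equating Body's and T's payoffs gives −q + 2 = 13q − 8 ⇒ q = 5/7.

5/7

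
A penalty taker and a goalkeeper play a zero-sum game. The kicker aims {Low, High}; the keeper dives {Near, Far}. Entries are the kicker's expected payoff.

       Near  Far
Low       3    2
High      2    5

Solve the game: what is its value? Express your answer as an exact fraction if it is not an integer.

Row minima: Low → 2, High → 2; maximin = 2.
Column maxima: Near → 3, Far → 5; minimax = 3.
2 ≠ 3, so there is no saddle point; optimal play is mixed.
Let the kicker play Low with probability p. Expected payoff against Near: 3p + 2(1−p) = p + 2; against Far: 2p + 5(1−p) = −3p + 5.
Setting these equal: p + 2 = −3p + 5 ⇒ 4p = 3 ⇒ p = 3/4, and the value is (1)·(3/4) + 2 = 11/4.
For the keeper: with q = P(Near), equating Low's and High's payoffs gives q + 2 = −3q + 5 ⇒ q = 3/4.

11/4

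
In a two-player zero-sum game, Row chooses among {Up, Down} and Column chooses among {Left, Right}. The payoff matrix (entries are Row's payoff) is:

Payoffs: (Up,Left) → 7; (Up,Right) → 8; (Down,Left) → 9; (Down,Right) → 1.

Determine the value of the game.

Row minima: Up → 7, Down → 1; maximin = 7.
Column maxima: Left → 9, Right → 8; minimax = 8.
7 ≠ 8, so there is no saddle point; optimal play is mixed.
Let Row play Up with probability p. Expected payoff against Left: 7p + 9(1−p) = −2p + 9; against Right: 8p + 1(1−p) = 7p + 1.
Setting these equal: −2p + 9 = 7p + 1 ⇒ −9p = -8 ⇒ p = 8/9, and the value is (-2)·(8/9) + 9 = 65/9.
For Column: with q = P(Left), equating Up's and Down's payoffs gives −q + 8 = 8q + 1 ⇒ q = 7/9.

65/9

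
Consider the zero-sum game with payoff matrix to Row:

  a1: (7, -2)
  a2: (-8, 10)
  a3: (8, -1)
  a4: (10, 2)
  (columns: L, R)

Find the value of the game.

Row minima: a1 → -2, a2 → -8, a3 → -1, a4 → 2; maximin = 2.
Column maxima: L → 10, R → 10; minimax = 10.
2 ≠ 10, so there is no saddle point; optimal play is mixed.
a1 is strictly dominated by a3, so Row never plays it.
a3 is strictly dominated by a4, so Row never plays it.
On the remaining 2×2 (a2, a4 vs L, R):
Let Row play a2 with probability p. Expected payoff against L: (-8)p + 10(1−p) = −18p + 10; against R: 10p + 2(1−p) = 8p + 2.
Setting these equal: −18p + 10 = 8p + 2 ⇒ −26p = -8 ⇒ p = 4/13, and the value is (-18)·(4/13) + 10 = 58/13.
For Column: with q = P(L), equating a2's and a4's payoffs gives −18q + 10 = 8q + 2 ⇒ q = 4/13.

58/13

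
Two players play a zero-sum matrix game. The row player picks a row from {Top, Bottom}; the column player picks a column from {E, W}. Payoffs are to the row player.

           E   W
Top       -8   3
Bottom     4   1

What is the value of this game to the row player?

Row minima: Top → -8, Bottom → 1; maximin = 1.
Column maxima: E → 4, W → 3; minimax = 3.
1 ≠ 3, so there is no saddle point; optimal play is mixed.
Let the row player play Top with probability p. Expected payoff against E: (-8)p + 4(1−p) = −12p + 4; against W: 3p + 1(1−p) = 2p + 1.
Setting these equal: −12p + 4 = 2p + 1 ⇒ −14p = -3 ⇒ p = 3/14, and the value is (-12)·(3/14) + 4 = 10/7.
For the column player: with q = P(E), equating Top's and Bottom's payoffs gives −11q + 3 = 3q + 1 ⇒ q = 1/7.

10/7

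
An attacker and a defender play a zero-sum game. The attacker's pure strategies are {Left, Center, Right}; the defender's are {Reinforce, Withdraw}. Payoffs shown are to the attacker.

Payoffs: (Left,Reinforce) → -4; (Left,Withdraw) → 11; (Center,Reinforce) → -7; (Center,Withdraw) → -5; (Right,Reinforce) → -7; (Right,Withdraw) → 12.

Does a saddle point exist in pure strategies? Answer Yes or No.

Yes

Row minima: Left → -4, Center → -7, Right → -7; maximin = -4.
Column maxima: Reinforce → -4, Withdraw → 12; minimax = -4.
maximin = minimax = -4, so a saddle point exists.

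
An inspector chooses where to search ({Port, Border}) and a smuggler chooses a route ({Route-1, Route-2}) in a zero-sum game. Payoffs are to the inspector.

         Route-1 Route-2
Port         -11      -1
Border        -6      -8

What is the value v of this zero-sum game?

Row minima: Port → -11, Border → -8; maximin = -8.
Column maxima: Route-1 → -6, Route-2 → -1; minimax = -6.
-8 ≠ -6, so there is no saddle point; optimal play is mixed.
Let the inspector play Port with probability p. Expected payoff against Route-1: (-11)p + (-6)(1−p) = −5p − 6; against Route-2: (-1)p + (-8)(1−p) = 7p − 8.
Setting these equal: −5p − 6 = 7p − 8 ⇒ −12p = -2 ⇒ p = 1/6, and the value is (-5)·(1/6) − 6 = -41/6.
For the smuggler: with q = P(Route-1), equating Port's and Border's payoffs gives −10q − 1 = 2q − 8 ⇒ q = 7/12.

-41/6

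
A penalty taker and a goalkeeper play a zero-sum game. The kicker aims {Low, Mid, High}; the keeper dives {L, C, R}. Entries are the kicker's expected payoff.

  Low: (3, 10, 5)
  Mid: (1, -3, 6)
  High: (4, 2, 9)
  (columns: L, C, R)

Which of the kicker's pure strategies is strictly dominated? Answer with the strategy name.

Mid

High gives a strictly higher payoff than Mid against every column: 4 > 1, 2 > -3, 9 > 6.
So Mid is strictly dominated and the kicker never plays it.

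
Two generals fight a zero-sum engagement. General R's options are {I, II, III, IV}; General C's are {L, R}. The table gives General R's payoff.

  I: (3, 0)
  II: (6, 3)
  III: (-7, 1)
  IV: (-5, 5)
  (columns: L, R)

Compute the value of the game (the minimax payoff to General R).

45/13

Row minima: I → 0, II → 3, III → -7, IV → -5; maximin = 3.
Column maxima: L → 6, R → 5; minimax = 5.
3 ≠ 5, so there is no saddle point; optimal play is mixed.
I is strictly dominated by II, so General R never plays it.
III is strictly dominated by II, so General R never plays it.
On the remaining 2×2 (II, IV vs L, R):
Let General R play II with probability p. Expected payoff against L: 6p + (-5)(1−p) = 11p − 5; against R: 3p + 5(1−p) = −2p + 5.
Setting these equal: 11p − 5 = −2p + 5 ⇒ 13p = 10 ⇒ p = 10/13, and the value is (11)·(10/13) − 5 = 45/13.
For General C: with q = P(L), equating II's and IV's payoffs gives 3q + 3 = −10q + 5 ⇒ q = 2/13.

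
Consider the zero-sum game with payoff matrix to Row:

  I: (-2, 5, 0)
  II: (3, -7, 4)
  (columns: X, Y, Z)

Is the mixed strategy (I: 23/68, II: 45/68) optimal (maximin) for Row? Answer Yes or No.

Against X this mix gives (23/68)·(-2) + (45/68)·3 = 89/68.
Against Y this mix gives (23/68)·5 + (45/68)·(-7) = -50/17.
Against Z this mix gives (23/68)·0 + (45/68)·4 = 45/17.
Column will play Y, holding Row to -50/17. Shifting weight toward the row that does better against Y would raise this floor (the equalizing mix achieves 1/17 against both Y and X), so the proposed strategy is not optimal.

No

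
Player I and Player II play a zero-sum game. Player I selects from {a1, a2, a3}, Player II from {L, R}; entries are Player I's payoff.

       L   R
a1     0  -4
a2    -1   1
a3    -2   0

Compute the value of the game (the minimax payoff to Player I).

-2/3

Row minima: a1 → -4, a2 → -1, a3 → -2; maximin = -1.
Column maxima: L → 0, R → 1; minimax = 0.
-1 ≠ 0, so there is no saddle point; optimal play is mixed.
a3 is strictly dominated by a2, so Player I never plays it.
On the remaining 2×2 (a1, a2 vs L, R):
Let Player I play a1 with probability p. Expected payoff against L: 0p + (-1)(1−p) = p − 1; against R: (-4)p + 1(1−p) = −5p + 1.
Setting these equal: p − 1 = −5p + 1 ⇒ 6p = 2 ⇒ p = 1/3, and the value is (1)·(1/3) − 1 = -2/3.
For Player II: with q = P(L), equating a1's and a2's payoffs gives 4q − 4 = −2q + 1 ⇒ q = 5/6.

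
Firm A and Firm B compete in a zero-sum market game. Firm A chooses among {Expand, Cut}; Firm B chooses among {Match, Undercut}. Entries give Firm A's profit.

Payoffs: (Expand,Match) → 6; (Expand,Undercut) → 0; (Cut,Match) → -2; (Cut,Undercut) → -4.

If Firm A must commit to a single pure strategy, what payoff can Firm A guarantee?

0

Row minima: Expand → 0, Cut → -4.
The best of these is 0.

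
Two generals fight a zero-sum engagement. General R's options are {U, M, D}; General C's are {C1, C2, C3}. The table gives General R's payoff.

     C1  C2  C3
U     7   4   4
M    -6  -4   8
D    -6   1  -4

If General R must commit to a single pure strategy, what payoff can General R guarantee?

4

Row minima: U → 4, M → -6, D → -6.
The best of these is 4.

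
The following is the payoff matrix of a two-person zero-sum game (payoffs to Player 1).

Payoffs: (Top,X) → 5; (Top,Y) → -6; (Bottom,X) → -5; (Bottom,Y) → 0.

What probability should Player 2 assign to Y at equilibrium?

5/8

Row minima: Top → -6, Bottom → -5; maximin = -5.
Column maxima: X → 5, Y → 0; minimax = 0.
-5 ≠ 0, so there is no saddle point; optimal play is mixed.
Let Player 1 play Top with probability p. Expected payoff against X: 5p + (-5)(1−p) = 10p − 5; against Y: (-6)p + 0(1−p) = −6p.
Setting these equal: 10p − 5 = −6p ⇒ 16p = 5 ⇒ p = 5/16, and the value is (10)·(5/16) − 5 = -15/8.
For Player 2: with q = P(X), equating Top's and Bottom's payoffs gives 11q − 6 = −5q ⇒ q = 3/8.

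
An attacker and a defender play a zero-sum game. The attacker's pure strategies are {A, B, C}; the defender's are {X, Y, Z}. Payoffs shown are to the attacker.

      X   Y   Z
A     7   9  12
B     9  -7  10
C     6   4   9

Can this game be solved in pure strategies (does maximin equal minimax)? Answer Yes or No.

Row minima: A → 7, B → -7, C → 4; maximin = 7.
Column maxima: X → 9, Y → 9, Z → 12; minimax = 9.
7 ≠ 9, so no pure-strategy equilibrium exists.

No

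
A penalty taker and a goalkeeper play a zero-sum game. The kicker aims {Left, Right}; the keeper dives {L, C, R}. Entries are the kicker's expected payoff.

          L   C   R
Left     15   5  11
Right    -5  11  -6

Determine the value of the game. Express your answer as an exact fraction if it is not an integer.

151/23

Row minima: Left → 5, Right → -6; maximin = 5.
Column maxima: L → 15, C → 11, R → 11; minimax = 11.
5 ≠ 11, so there is no saddle point; optimal play is mixed.
L is strictly dominated by R (it gives the kicker strictly more in every row), so the keeper never plays it.
On the remaining 2×2 (Left, Right vs C, R):
Let the kicker play Left with probability p. Expected payoff against C: 5p + 11(1−p) = −6p + 11; against R: 11p + (-6)(1−p) = 17p − 6.
Setting these equal: −6p + 11 = 17p − 6 ⇒ −23p = -17 ⇒ p = 17/23, and the value is (-6)·(17/23) + 11 = 151/23.
For the keeper: with q = P(C), equating Left's and Right's payoffs gives −6q + 11 = 17q − 6 ⇒ q = 17/23.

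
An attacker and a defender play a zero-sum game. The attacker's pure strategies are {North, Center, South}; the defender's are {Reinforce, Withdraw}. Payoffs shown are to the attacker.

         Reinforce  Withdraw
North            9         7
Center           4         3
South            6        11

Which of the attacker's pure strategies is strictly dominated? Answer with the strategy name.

North gives a strictly higher payoff than Center against every column: 9 > 4, 7 > 3.
So Center is strictly dominated and the attacker never plays it.

Center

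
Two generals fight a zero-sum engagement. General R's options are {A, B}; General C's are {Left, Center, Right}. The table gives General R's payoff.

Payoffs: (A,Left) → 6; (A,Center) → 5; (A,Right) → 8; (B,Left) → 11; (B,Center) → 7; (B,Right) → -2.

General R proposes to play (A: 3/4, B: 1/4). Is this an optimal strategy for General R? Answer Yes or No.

Yes

Against Left this mix gives (3/4)·6 + (1/4)·11 = 29/4.
Against Center this mix gives (3/4)·5 + (1/4)·7 = 11/2.
Against Right this mix gives (3/4)·8 + (1/4)·(-2) = 11/2.
All of General C's active replies (Center, Right) yield 11/2, and no column does worse for General R. The mix makes General C indifferent and guarantees 11/2, so it is optimal.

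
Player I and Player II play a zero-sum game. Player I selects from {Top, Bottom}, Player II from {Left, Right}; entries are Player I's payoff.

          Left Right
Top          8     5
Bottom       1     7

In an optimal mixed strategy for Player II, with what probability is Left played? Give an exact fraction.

Row minima: Top → 5, Bottom → 1; maximin = 5.
Column maxima: Left → 8, Right → 7; minimax = 7.
5 ≠ 7, so there is no saddle point; optimal play is mixed.
Let Player I play Top with probability p. Expected payoff against Left: 8p + 1(1−p) = 7p + 1; against Right: 5p + 7(1−p) = −2p + 7.
Setting these equal: 7p + 1 = −2p + 7 ⇒ 9p = 6 ⇒ p = 2/3, and the value is (7)·(2/3) + 1 = 17/3.
For Player II: with q = P(Left), equating Top's and Bottom's payoffs gives 3q + 5 = −6q + 7 ⇒ q = 2/9.

2/9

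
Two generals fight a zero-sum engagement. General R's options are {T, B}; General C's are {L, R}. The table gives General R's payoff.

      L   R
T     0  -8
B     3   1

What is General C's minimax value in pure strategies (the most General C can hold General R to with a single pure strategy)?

Column maxima: L → 3, R → 1.
The smallest of these is 1.

1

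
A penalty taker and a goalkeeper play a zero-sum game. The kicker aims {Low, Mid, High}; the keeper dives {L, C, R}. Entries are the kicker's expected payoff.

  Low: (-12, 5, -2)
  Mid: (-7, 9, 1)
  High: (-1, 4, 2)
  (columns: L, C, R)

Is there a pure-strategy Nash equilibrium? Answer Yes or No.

Yes

Row minima: Low → -12, Mid → -7, High → -1; maximin = -1.
Column maxima: L → -1, C → 9, R → 2; minimax = -1.
maximin = minimax = -1, so a saddle point exists.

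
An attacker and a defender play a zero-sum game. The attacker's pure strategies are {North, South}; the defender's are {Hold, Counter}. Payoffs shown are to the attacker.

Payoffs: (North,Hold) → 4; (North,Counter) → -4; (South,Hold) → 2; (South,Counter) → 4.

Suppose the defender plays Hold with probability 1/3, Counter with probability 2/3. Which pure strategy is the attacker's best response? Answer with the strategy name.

Expected payoff of North: (1/3)·4 + (2/3)·(-4) = -4/3.
Expected payoff of South: (1/3)·2 + (2/3)·4 = 10/3.
The largest is 10/3, so the attacker's best response is South.

South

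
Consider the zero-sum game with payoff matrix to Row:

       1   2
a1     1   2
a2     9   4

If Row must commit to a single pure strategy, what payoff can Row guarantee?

Row minima: a1 → 1, a2 → 4.
The best of these is 4.

4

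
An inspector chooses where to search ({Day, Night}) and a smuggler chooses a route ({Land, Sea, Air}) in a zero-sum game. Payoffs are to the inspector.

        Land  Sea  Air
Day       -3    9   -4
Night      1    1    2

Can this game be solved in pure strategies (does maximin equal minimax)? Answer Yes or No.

Yes

Row minima: Day → -4, Night → 1; maximin = 1.
Column maxima: Land → 1, Sea → 9, Air → 2; minimax = 1.
maximin = minimax = 1, so a saddle point exists.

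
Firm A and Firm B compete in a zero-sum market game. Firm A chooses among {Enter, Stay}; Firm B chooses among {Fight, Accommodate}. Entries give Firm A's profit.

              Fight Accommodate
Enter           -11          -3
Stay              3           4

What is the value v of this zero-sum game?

Row minima: Enter → -11, Stay → 3; maximin = 3.
Column maxima: Fight → 3, Accommodate → 4; minimax = 3.
Since maximin = minimax = 3, there is a saddle point and the value is 3.

3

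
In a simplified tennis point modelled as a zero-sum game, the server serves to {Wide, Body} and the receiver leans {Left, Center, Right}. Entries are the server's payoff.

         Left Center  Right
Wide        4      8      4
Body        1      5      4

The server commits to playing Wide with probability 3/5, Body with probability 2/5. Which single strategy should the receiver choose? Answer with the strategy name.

Left

If the receiver plays Left, the server's expected payoff is (3/5)·4 + (2/5)·1 = 14/5.
If the receiver plays Center, the server's expected payoff is (3/5)·8 + (2/5)·5 = 34/5.
If the receiver plays Right, the server's expected payoff is (3/5)·4 + (2/5)·4 = 4.
The receiver minimizes the server's payoff; the smallest is 14/5, so the best response is Left.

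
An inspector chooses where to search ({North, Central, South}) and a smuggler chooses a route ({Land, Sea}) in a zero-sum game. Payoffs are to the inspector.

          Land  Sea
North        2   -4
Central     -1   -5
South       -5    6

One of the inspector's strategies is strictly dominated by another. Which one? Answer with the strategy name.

Central

North gives a strictly higher payoff than Central against every column: 2 > -1, -4 > -5.
So Central is strictly dominated and the inspector never plays it.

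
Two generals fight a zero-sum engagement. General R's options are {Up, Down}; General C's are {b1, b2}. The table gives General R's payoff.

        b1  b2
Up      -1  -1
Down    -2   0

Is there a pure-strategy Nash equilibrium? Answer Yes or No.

Row minima: Up → -1, Down → -2; maximin = -1.
Column maxima: b1 → -1, b2 → 0; minimax = -1.
maximin = minimax = -1, so a saddle point exists.

Yes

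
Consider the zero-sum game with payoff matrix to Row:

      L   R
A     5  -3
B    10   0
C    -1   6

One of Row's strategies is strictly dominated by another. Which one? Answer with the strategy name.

B gives a strictly higher payoff than A against every column: 10 > 5, 0 > -3.
So A is strictly dominated and Row never plays it.

A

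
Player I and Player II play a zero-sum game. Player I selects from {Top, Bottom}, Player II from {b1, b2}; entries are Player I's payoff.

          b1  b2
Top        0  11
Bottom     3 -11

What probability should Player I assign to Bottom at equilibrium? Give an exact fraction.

11/25

Row minima: Top → 0, Bottom → -11; maximin = 0.
Column maxima: b1 → 3, b2 → 11; minimax = 3.
0 ≠ 3, so there is no saddle point; optimal play is mixed.
Let Player I play Top with probability p. Expected payoff against b1: 0p + 3(1−p) = −3p + 3; against b2: 11p + (-11)(1−p) = 22p − 11.
Setting these equal: −3p + 3 = 22p − 11 ⇒ −25p = -14 ⇒ p = 14/25, and the value is (-3)·(14/25) + 3 = 33/25.
For Player II: with q = P(b1), equating Top's and Bottom's payoffs gives −11q + 11 = 14q − 11 ⇒ q = 22/25.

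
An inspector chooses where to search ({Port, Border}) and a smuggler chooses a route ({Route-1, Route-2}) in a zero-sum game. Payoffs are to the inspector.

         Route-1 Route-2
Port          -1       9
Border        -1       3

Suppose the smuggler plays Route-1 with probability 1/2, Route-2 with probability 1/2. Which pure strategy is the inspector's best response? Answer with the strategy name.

Port

Expected payoff of Port: (1/2)·(-1) + (1/2)·9 = 4.
Expected payoff of Border: (1/2)·(-1) + (1/2)·3 = 1.
The largest is 4, so the inspector's best response is Port.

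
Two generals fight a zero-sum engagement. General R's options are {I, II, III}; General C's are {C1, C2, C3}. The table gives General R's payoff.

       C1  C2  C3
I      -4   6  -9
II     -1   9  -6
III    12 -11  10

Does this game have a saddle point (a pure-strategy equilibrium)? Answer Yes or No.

Row minima: I → -9, II → -6, III → -11; maximin = -6.
Column maxima: C1 → 12, C2 → 9, C3 → 10; minimax = 9.
-6 ≠ 9, so no pure-strategy equilibrium exists.

No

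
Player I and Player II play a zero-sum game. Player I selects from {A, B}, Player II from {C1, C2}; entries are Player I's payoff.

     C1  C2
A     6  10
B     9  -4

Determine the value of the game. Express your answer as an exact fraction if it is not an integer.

114/17

Row minima: A → 6, B → -4; maximin = 6.
Column maxima: C1 → 9, C2 → 10; minimax = 9.
6 ≠ 9, so there is no saddle point; optimal play is mixed.
Let Player I play A with probability p. Expected payoff against C1: 6p + 9(1−p) = −3p + 9; against C2: 10p + (-4)(1−p) = 14p − 4.
Setting these equal: −3p + 9 = 14p − 4 ⇒ −17p = -13 ⇒ p = 13/17, and the value is (-3)·(13/17) + 9 = 114/17.
For Player II: with q = P(C1), equating A's and B's payoffs gives −4q + 10 = 13q − 4 ⇒ q = 14/17.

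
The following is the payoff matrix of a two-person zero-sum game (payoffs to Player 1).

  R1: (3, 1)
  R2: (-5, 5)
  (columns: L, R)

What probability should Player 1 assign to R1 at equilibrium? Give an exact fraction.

Row minima: R1 → 1, R2 → -5; maximin = 1.
Column maxima: L → 3, R → 5; minimax = 3.
1 ≠ 3, so there is no saddle point; optimal play is mixed.
Let Player 1 play R1 with probability p. Expected payoff against L: 3p + (-5)(1−p) = 8p − 5; against R: 1p + 5(1−p) = −4p + 5.
Setting these equal: 8p − 5 = −4p + 5 ⇒ 12p = 10 ⇒ p = 5/6, and the value is (8)·(5/6) − 5 = 5/3.
For Player 2: with q = P(L), equating R1's and R2's payoffs gives 2q + 1 = −10q + 5 ⇒ q = 1/3.

5/6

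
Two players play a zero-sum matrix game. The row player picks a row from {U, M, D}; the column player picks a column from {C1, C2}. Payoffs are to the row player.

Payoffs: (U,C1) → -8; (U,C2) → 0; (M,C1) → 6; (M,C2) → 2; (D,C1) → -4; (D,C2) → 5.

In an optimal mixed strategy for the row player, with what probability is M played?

Row minima: U → -8, M → 2, D → -4; maximin = 2.
Column maxima: C1 → 6, C2 → 5; minimax = 5.
2 ≠ 5, so there is no saddle point; optimal play is mixed.
U is strictly dominated by M, so the row player never plays it.
On the remaining 2×2 (M, D vs C1, C2):
Let the row player play M with probability p. Expected payoff against C1: 6p + (-4)(1−p) = 10p − 4; against C2: 2p + 5(1−p) = −3p + 5.
Setting these equal: 10p − 4 = −3p + 5 ⇒ 13p = 9 ⇒ p = 9/13, and the value is (10)·(9/13) − 4 = 38/13.
For the column player: with q = P(C1), equating M's and D's payoffs gives 4q + 2 = −9q + 5 ⇒ q = 3/13.

9/13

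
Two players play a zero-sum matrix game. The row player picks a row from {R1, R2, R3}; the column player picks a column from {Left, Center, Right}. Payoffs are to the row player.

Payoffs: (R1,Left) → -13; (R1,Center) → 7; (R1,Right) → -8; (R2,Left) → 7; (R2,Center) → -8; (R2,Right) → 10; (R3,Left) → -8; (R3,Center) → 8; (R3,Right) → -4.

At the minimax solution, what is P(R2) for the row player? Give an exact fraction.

Row minima: R1 → -13, R2 → -8, R3 → -8; maximin = -8.
Column maxima: Left → 7, Center → 8, Right → 10; minimax = 7.
-8 ≠ 7, so there is no saddle point; optimal play is mixed.
R1 is strictly dominated by R3, so the row player never plays it.
Right is strictly dominated by Left (it gives the row player strictly more in every row), so the column player never plays it.
On the remaining 2×2 (R2, R3 vs Left, Center):
Let the row player play R2 with probability p. Expected payoff against Left: 7p + (-8)(1−p) = 15p − 8; against Center: (-8)p + 8(1−p) = −16p + 8.
Setting these equal: 15p − 8 = −16p + 8 ⇒ 31p = 16 ⇒ p = 16/31, and the value is (15)·(16/31) − 8 = -8/31.
For the column player: with q = P(Left), equating R2's and R3's payoffs gives 15q − 8 = −16q + 8 ⇒ q = 16/31.

16/31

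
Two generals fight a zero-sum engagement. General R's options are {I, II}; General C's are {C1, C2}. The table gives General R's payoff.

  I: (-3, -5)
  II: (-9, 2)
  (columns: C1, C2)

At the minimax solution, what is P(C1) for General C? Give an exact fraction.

Row minima: I → -5, II → -9; maximin = -5.
Column maxima: C1 → -3, C2 → 2; minimax = -3.
-5 ≠ -3, so there is no saddle point; optimal play is mixed.
Let General R play I with probability p. Expected payoff against C1: (-3)p + (-9)(1−p) = 6p − 9; against C2: (-5)p + 2(1−p) = −7p + 2.
Setting these equal: 6p − 9 = −7p + 2 ⇒ 13p = 11 ⇒ p = 11/13, and the value is (6)·(11/13) − 9 = -51/13.
For General C: with q = P(C1), equating I's and II's payoffs gives 2q − 5 = −11q + 2 ⇒ q = 7/13.

7/13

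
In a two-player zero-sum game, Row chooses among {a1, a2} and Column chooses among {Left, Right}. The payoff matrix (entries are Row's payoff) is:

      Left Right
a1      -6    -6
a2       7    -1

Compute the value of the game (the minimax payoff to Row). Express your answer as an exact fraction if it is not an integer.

-1

Row minima: a1 → -6, a2 → -1; maximin = -1.
Column maxima: Left → 7, Right → -1; minimax = -1.
Since maximin = minimax = -1, there is a saddle point and the value is -1.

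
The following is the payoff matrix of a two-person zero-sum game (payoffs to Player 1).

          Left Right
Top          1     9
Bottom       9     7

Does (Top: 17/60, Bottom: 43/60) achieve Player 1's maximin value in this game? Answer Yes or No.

No

Against Left this mix gives (17/60)·1 + (43/60)·9 = 101/15.
Against Right this mix gives (17/60)·9 + (43/60)·7 = 227/30.
Player 2 will play Left, holding Player 1 to 101/15. Shifting weight toward the row that does better against Left would raise this floor (the equalizing mix achieves 37/5 against both Left and Right), so the proposed strategy is not optimal.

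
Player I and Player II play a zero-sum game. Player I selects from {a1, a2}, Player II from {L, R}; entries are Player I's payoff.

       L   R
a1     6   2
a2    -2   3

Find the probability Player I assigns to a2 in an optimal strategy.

Row minima: a1 → 2, a2 → -2; maximin = 2.
Column maxima: L → 6, R → 3; minimax = 3.
2 ≠ 3, so there is no saddle point; optimal play is mixed.
Let Player I play a1 with probability p. Expected payoff against L: 6p + (-2)(1−p) = 8p − 2; against R: 2p + 3(1−p) = −p + 3.
Setting these equal: 8p − 2 = −p + 3 ⇒ 9p = 5 ⇒ p = 5/9, and the value is (8)·(5/9) − 2 = 22/9.
For Player II: with q = P(L), equating a1's and a2's payoffs gives 4q + 2 = −5q + 3 ⇒ q = 1/9.

4/9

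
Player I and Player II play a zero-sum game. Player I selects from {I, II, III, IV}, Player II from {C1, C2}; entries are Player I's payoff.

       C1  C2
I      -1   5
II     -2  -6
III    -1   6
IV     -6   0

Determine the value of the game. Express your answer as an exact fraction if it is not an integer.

-1

Row minima: I → -1, II → -6, III → -1, IV → -6; maximin = -1.
Column maxima: C1 → -1, C2 → 6; minimax = -1.
Since maximin = minimax = -1, there is a saddle point and the value is -1.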